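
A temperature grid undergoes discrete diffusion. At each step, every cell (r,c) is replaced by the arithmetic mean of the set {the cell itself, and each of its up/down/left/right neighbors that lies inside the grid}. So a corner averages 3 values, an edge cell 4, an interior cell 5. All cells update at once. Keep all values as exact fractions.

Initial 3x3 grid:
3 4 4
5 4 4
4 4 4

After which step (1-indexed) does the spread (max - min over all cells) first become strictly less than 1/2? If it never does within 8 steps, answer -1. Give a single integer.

Answer: 2

Derivation:
Step 1: max=13/3, min=15/4, spread=7/12
Step 2: max=62/15, min=47/12, spread=13/60
  -> spread < 1/2 first at step 2
Step 3: max=557/135, min=18973/4800, spread=7483/43200
Step 4: max=440221/108000, min=171743/43200, spread=21727/216000
Step 5: max=3955711/972000, min=23037319/5760000, spread=10906147/155520000
Step 6: max=472760059/116640000, min=622785287/155520000, spread=36295/746496
Step 7: max=7082915837/1749600000, min=37457037589/9331200000, spread=305773/8957952
Step 8: max=1697224579381/419904000000, min=2249549694383/559872000000, spread=2575951/107495424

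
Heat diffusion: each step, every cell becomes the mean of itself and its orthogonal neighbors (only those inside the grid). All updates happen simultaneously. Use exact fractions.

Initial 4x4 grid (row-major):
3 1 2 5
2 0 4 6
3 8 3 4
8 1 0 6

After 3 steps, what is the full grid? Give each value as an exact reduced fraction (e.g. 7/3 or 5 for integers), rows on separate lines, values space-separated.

Answer: 349/144 29/12 724/225 403/108
263/96 6123/2000 1244/375 7157/1800
2997/800 1677/500 22091/6000 6887/1800
23/6 9161/2400 24923/7200 8033/2160

Derivation:
After step 1:
  2 3/2 3 13/3
  2 3 3 19/4
  21/4 3 19/5 19/4
  4 17/4 5/2 10/3
After step 2:
  11/6 19/8 71/24 145/36
  49/16 5/2 351/100 101/24
  57/16 193/50 341/100 499/120
  9/2 55/16 833/240 127/36
After step 3:
  349/144 29/12 724/225 403/108
  263/96 6123/2000 1244/375 7157/1800
  2997/800 1677/500 22091/6000 6887/1800
  23/6 9161/2400 24923/7200 8033/2160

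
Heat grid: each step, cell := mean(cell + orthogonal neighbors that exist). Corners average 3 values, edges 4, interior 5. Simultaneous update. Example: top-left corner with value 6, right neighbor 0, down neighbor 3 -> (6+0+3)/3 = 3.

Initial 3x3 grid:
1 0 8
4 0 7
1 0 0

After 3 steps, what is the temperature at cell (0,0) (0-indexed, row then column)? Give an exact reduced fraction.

Step 1: cell (0,0) = 5/3
Step 2: cell (0,0) = 65/36
Step 3: cell (0,0) = 4567/2160
Full grid after step 3:
  4567/2160 36869/14400 293/90
  12047/7200 13753/6000 39919/14400
  3247/2160 2741/1600 317/135

Answer: 4567/2160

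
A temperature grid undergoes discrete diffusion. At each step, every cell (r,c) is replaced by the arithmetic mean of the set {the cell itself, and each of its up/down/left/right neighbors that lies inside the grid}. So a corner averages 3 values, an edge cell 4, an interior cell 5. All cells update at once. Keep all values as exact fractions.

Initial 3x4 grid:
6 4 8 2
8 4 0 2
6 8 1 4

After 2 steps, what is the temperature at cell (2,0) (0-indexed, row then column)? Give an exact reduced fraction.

Step 1: cell (2,0) = 22/3
Step 2: cell (2,0) = 217/36
Full grid after step 2:
  35/6 99/20 4 19/6
  181/30 481/100 331/100 17/6
  217/36 151/30 10/3 91/36

Answer: 217/36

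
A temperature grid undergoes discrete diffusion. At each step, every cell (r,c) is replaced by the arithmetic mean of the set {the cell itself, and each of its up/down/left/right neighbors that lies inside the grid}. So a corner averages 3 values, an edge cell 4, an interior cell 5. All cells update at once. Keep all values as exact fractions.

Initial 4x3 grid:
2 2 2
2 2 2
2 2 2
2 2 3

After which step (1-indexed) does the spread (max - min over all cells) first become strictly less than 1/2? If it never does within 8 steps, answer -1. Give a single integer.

Step 1: max=7/3, min=2, spread=1/3
  -> spread < 1/2 first at step 1
Step 2: max=41/18, min=2, spread=5/18
Step 3: max=473/216, min=2, spread=41/216
Step 4: max=56057/25920, min=2, spread=4217/25920
Step 5: max=3319549/1555200, min=14479/7200, spread=38417/311040
Step 6: max=197824211/93312000, min=290597/144000, spread=1903471/18662400
Step 7: max=11798429089/5598720000, min=8755759/4320000, spread=18038617/223948800
Step 8: max=705114582851/335923200000, min=790526759/388800000, spread=883978523/13436928000

Answer: 1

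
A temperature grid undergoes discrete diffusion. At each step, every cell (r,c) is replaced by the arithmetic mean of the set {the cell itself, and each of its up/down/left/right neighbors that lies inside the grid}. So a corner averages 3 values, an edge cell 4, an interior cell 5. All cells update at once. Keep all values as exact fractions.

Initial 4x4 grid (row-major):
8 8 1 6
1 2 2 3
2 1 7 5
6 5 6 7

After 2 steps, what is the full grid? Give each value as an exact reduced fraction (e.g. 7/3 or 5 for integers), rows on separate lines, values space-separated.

After step 1:
  17/3 19/4 17/4 10/3
  13/4 14/5 3 4
  5/2 17/5 21/5 11/2
  13/3 9/2 25/4 6
After step 2:
  41/9 131/30 23/6 139/36
  853/240 86/25 73/20 95/24
  809/240 87/25 447/100 197/40
  34/9 1109/240 419/80 71/12

Answer: 41/9 131/30 23/6 139/36
853/240 86/25 73/20 95/24
809/240 87/25 447/100 197/40
34/9 1109/240 419/80 71/12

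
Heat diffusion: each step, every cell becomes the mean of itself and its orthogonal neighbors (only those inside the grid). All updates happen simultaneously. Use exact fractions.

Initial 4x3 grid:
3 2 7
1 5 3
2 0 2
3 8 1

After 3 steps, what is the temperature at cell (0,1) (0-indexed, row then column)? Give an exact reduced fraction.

Answer: 16379/4800

Derivation:
Step 1: cell (0,1) = 17/4
Step 2: cell (0,1) = 249/80
Step 3: cell (0,1) = 16379/4800
Full grid after step 3:
  329/120 16379/4800 154/45
  6887/2400 5561/2000 8237/2400
  18671/7200 1549/500 20221/7200
  6869/2160 869/300 6859/2160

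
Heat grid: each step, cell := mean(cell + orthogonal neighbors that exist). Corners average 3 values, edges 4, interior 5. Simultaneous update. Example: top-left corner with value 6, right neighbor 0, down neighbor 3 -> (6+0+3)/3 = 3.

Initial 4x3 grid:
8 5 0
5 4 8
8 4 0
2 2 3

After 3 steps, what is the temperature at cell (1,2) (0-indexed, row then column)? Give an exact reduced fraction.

Step 1: cell (1,2) = 3
Step 2: cell (1,2) = 977/240
Step 3: cell (1,2) = 27713/7200
Full grid after step 3:
  3839/720 67561/14400 1159/270
  126/25 6911/1500 27713/7200
  5413/1200 11477/3000 24853/7200
  919/240 48851/14400 3143/1080

Answer: 27713/7200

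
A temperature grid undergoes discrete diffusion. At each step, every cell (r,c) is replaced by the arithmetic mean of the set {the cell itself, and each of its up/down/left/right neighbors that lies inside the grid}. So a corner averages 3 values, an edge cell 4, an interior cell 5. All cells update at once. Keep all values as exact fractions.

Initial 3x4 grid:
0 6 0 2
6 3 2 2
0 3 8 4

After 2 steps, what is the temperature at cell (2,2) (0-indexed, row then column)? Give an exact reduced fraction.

Answer: 185/48

Derivation:
Step 1: cell (2,2) = 17/4
Step 2: cell (2,2) = 185/48
Full grid after step 2:
  17/6 51/16 109/48 19/9
  53/16 3 13/4 23/8
  35/12 59/16 185/48 137/36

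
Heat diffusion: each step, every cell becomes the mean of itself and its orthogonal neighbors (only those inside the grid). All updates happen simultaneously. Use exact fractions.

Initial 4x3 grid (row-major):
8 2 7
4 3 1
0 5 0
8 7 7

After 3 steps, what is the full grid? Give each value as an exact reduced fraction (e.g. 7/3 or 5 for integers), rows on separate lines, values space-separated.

Answer: 223/54 47/12 97/27
143/36 371/100 493/144
173/40 4757/1200 2779/720
227/48 13771/2880 1895/432

Derivation:
After step 1:
  14/3 5 10/3
  15/4 3 11/4
  17/4 3 13/4
  5 27/4 14/3
After step 2:
  161/36 4 133/36
  47/12 7/2 37/12
  4 81/20 41/12
  16/3 233/48 44/9
After step 3:
  223/54 47/12 97/27
  143/36 371/100 493/144
  173/40 4757/1200 2779/720
  227/48 13771/2880 1895/432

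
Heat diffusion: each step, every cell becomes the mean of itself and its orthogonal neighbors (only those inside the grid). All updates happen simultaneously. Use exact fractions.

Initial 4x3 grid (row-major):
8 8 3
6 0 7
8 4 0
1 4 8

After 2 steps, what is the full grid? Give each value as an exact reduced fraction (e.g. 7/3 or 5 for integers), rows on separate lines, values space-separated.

After step 1:
  22/3 19/4 6
  11/2 5 5/2
  19/4 16/5 19/4
  13/3 17/4 4
After step 2:
  211/36 277/48 53/12
  271/48 419/100 73/16
  1067/240 439/100 289/80
  40/9 947/240 13/3

Answer: 211/36 277/48 53/12
271/48 419/100 73/16
1067/240 439/100 289/80
40/9 947/240 13/3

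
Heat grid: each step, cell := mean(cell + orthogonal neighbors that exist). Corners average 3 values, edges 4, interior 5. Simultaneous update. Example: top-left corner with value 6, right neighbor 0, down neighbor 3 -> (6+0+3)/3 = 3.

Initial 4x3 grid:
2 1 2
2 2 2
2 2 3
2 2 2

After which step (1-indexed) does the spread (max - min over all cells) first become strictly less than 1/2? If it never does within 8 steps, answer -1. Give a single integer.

Answer: 3

Derivation:
Step 1: max=7/3, min=5/3, spread=2/3
Step 2: max=271/120, min=413/240, spread=43/80
Step 3: max=2371/1080, min=3883/2160, spread=859/2160
  -> spread < 1/2 first at step 3
Step 4: max=13853/6480, min=48229/25920, spread=7183/25920
Step 5: max=412331/194400, min=2920271/1555200, spread=378377/1555200
Step 6: max=1525771/729000, min=177924133/93312000, spread=3474911/18662400
Step 7: max=727071817/349920000, min=10761138767/5598720000, spread=174402061/1119744000
Step 8: max=21646436509/10497600000, min=651009376813/335923200000, spread=1667063659/13436928000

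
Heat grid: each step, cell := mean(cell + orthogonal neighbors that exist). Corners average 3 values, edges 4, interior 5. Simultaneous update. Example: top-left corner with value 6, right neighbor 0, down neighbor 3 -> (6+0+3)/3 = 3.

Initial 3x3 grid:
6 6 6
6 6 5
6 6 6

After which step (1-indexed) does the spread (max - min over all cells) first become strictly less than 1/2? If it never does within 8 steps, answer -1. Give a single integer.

Step 1: max=6, min=17/3, spread=1/3
  -> spread < 1/2 first at step 1
Step 2: max=6, min=1373/240, spread=67/240
Step 3: max=1193/200, min=12523/2160, spread=1807/10800
Step 4: max=32039/5400, min=5026037/864000, spread=33401/288000
Step 5: max=3196609/540000, min=45426067/7776000, spread=3025513/38880000
Step 6: max=170044051/28800000, min=18197473133/3110400000, spread=53531/995328
Step 7: max=45864883949/7776000000, min=1093711074151/186624000000, spread=450953/11943936
Step 8: max=5497711389481/933120000000, min=65675736439397/11197440000000, spread=3799043/143327232

Answer: 1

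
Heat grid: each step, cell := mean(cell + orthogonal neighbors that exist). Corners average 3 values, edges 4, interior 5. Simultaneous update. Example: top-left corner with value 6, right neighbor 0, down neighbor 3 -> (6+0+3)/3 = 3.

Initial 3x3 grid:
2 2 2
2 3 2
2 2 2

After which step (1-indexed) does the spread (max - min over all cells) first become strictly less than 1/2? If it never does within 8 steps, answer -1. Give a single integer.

Step 1: max=9/4, min=2, spread=1/4
  -> spread < 1/2 first at step 1
Step 2: max=56/25, min=169/80, spread=51/400
Step 3: max=10423/4800, min=767/360, spread=589/14400
Step 4: max=64943/30000, min=617081/288000, spread=31859/1440000
Step 5: max=37251607/17280000, min=3864721/1800000, spread=751427/86400000
Step 6: max=232634687/108000000, min=2228663129/1036800000, spread=23149331/5184000000
Step 7: max=133898654263/62208000000, min=13934931889/6480000000, spread=616540643/311040000000
Step 8: max=836712453983/388800000000, min=8028892008761/3732480000000, spread=17737747379/18662400000000

Answer: 1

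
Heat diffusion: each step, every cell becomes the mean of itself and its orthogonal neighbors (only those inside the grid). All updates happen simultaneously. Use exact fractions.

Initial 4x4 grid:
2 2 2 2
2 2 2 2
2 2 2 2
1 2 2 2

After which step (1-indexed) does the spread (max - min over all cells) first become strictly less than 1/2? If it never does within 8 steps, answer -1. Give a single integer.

Answer: 1

Derivation:
Step 1: max=2, min=5/3, spread=1/3
  -> spread < 1/2 first at step 1
Step 2: max=2, min=31/18, spread=5/18
Step 3: max=2, min=391/216, spread=41/216
Step 4: max=2, min=11917/6480, spread=1043/6480
Step 5: max=2, min=363247/194400, spread=25553/194400
Step 6: max=35921/18000, min=10992541/5832000, spread=645863/5832000
Step 7: max=239029/120000, min=332278309/174960000, spread=16225973/174960000
Step 8: max=107299/54000, min=10020122017/5248800000, spread=409340783/5248800000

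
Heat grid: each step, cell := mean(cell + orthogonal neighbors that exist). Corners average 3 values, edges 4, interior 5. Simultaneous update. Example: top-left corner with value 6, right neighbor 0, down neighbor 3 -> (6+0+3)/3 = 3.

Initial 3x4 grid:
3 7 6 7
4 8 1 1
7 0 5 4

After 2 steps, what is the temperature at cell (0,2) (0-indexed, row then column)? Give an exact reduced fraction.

Step 1: cell (0,2) = 21/4
Step 2: cell (0,2) = 1207/240
Full grid after step 2:
  97/18 239/48 1207/240 79/18
  107/24 247/50 96/25 309/80
  85/18 91/24 451/120 109/36

Answer: 1207/240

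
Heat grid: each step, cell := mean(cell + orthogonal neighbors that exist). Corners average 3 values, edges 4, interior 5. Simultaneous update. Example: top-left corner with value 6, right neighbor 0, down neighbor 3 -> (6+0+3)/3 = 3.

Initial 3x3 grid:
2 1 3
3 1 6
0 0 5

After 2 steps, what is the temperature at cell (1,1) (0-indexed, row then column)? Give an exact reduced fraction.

Step 1: cell (1,1) = 11/5
Step 2: cell (1,1) = 107/50
Full grid after step 2:
  7/4 557/240 53/18
  67/40 107/50 259/80
  4/3 251/120 107/36

Answer: 107/50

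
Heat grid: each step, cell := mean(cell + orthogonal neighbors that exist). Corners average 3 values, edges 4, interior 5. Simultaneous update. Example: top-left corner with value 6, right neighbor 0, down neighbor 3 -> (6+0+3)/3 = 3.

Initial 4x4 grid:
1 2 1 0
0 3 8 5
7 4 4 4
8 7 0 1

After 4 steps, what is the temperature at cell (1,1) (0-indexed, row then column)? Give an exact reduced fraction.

Answer: 25457/7500

Derivation:
Step 1: cell (1,1) = 17/5
Step 2: cell (1,1) = 171/50
Step 3: cell (1,1) = 418/125
Step 4: cell (1,1) = 25457/7500
Full grid after step 4:
  14723/5400 50093/18000 5973/2000 22439/7200
  30299/9000 25457/7500 202051/60000 238843/72000
  116899/27000 147673/36000 336191/90000 737617/216000
  308219/64800 966137/216000 823177/216000 111011/32400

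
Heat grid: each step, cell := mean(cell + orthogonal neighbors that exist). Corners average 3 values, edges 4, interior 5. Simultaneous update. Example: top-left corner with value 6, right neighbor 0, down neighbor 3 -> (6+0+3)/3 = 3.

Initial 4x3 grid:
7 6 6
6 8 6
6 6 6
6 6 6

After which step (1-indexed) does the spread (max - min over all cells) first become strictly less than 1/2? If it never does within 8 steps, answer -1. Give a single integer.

Step 1: max=27/4, min=6, spread=3/4
Step 2: max=119/18, min=6, spread=11/18
Step 3: max=93451/14400, min=1213/200, spread=1223/2880
  -> spread < 1/2 first at step 3
Step 4: max=837991/129600, min=21991/3600, spread=9263/25920
Step 5: max=332371411/51840000, min=4426013/720000, spread=547939/2073600
Step 6: max=2984567101/466560000, min=4998301/810000, spread=4221829/18662400
Step 7: max=178354820159/27993600000, min=5351569751/864000000, spread=24819801133/139968000000
Step 8: max=10678293373981/1679616000000, min=144827886623/23328000000, spread=2005484297/13436928000

Answer: 3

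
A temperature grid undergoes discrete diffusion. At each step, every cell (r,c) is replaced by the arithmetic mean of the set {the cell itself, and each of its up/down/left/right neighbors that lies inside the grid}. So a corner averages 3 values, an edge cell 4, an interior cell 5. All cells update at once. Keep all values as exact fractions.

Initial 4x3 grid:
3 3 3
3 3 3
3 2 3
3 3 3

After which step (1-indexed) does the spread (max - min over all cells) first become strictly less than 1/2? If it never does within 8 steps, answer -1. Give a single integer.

Step 1: max=3, min=11/4, spread=1/4
  -> spread < 1/2 first at step 1
Step 2: max=3, min=277/100, spread=23/100
Step 3: max=1187/400, min=13589/4800, spread=131/960
Step 4: max=21209/7200, min=123049/43200, spread=841/8640
Step 5: max=4226627/1440000, min=49297949/17280000, spread=56863/691200
Step 6: max=37890457/12960000, min=445025659/155520000, spread=386393/6220800
Step 7: max=15131641187/5184000000, min=178230276869/62208000000, spread=26795339/497664000
Step 8: max=906033850333/311040000000, min=10713624285871/3732480000000, spread=254051069/5971968000

Answer: 1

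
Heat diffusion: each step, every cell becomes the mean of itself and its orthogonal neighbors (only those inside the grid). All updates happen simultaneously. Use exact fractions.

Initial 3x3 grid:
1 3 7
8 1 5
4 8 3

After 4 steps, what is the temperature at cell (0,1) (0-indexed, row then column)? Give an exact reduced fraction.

Step 1: cell (0,1) = 3
Step 2: cell (0,1) = 17/4
Step 3: cell (0,1) = 313/80
Step 4: cell (0,1) = 20471/4800
Full grid after step 4:
  17743/4320 20471/4800 9049/2160
  387403/86400 51887/12000 97757/21600
  59309/12960 68213/14400 29627/6480

Answer: 20471/4800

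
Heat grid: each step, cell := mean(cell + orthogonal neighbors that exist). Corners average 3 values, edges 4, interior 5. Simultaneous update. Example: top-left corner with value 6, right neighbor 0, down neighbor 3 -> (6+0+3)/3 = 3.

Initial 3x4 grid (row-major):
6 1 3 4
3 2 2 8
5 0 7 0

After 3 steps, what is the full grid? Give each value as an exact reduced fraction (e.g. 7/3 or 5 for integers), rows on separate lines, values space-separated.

After step 1:
  10/3 3 5/2 5
  4 8/5 22/5 7/2
  8/3 7/2 9/4 5
After step 2:
  31/9 313/120 149/40 11/3
  29/10 33/10 57/20 179/40
  61/18 601/240 303/80 43/12
After step 3:
  3223/1080 1177/360 257/80 178/45
  391/120 1133/400 1451/400 583/160
  6331/2160 4673/1440 509/160 2843/720

Answer: 3223/1080 1177/360 257/80 178/45
391/120 1133/400 1451/400 583/160
6331/2160 4673/1440 509/160 2843/720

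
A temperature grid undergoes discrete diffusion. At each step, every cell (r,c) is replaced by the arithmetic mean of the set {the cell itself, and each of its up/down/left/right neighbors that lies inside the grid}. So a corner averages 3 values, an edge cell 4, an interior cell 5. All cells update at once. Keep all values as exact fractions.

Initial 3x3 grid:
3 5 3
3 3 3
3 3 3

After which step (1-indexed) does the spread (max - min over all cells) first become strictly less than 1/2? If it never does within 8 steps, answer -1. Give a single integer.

Step 1: max=11/3, min=3, spread=2/3
Step 2: max=427/120, min=3, spread=67/120
Step 3: max=3677/1080, min=307/100, spread=1807/5400
  -> spread < 1/2 first at step 3
Step 4: max=1453963/432000, min=8461/2700, spread=33401/144000
Step 5: max=12893933/3888000, min=853391/270000, spread=3025513/19440000
Step 6: max=5130526867/1555200000, min=45955949/14400000, spread=53531/497664
Step 7: max=305968925849/93312000000, min=12455116051/3888000000, spread=450953/5971968
Step 8: max=18305063560603/5598720000000, min=1500688610519/466560000000, spread=3799043/71663616

Answer: 3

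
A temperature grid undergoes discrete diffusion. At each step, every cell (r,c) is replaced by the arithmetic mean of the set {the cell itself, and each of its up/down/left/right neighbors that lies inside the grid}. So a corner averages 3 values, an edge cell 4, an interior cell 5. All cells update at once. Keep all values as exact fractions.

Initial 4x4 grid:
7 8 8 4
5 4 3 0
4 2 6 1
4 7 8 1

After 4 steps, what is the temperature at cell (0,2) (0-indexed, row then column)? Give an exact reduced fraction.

Step 1: cell (0,2) = 23/4
Step 2: cell (0,2) = 207/40
Step 3: cell (0,2) = 1429/300
Step 4: cell (0,2) = 20957/4500
Full grid after step 4:
  353767/64800 35159/6750 20957/4500 44201/10800
  1098493/216000 880981/180000 128027/30000 45517/12000
  69211/14400 136703/30000 148171/36000 391177/108000
  10153/2160 22073/4800 897509/216000 245453/64800

Answer: 20957/4500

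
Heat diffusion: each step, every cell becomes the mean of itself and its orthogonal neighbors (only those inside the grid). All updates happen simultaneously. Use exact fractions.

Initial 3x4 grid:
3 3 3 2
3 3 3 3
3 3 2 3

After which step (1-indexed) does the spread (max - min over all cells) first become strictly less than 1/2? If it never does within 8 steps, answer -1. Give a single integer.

Answer: 1

Derivation:
Step 1: max=3, min=8/3, spread=1/3
  -> spread < 1/2 first at step 1
Step 2: max=3, min=653/240, spread=67/240
Step 3: max=143/48, min=5893/2160, spread=271/1080
Step 4: max=7079/2400, min=356801/129600, spread=5093/25920
Step 5: max=633389/216000, min=21516499/7776000, spread=257101/1555200
Step 6: max=18892033/6480000, min=1298026001/466560000, spread=497603/3732480
Step 7: max=188153887/64800000, min=78186762859/27993600000, spread=123828653/1119744000
Step 8: max=16873704587/5832000000, min=4707706115681/1679616000000, spread=1215366443/13436928000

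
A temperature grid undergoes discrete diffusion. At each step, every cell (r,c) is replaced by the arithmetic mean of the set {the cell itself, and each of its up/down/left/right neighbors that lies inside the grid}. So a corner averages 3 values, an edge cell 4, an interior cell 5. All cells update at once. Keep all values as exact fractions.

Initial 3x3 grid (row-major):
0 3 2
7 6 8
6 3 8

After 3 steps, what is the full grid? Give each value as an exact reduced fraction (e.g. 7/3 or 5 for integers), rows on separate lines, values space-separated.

Answer: 4417/1080 60683/14400 9959/2160
66683/14400 29771/6000 1172/225
5647/1080 78983/14400 12419/2160

Derivation:
After step 1:
  10/3 11/4 13/3
  19/4 27/5 6
  16/3 23/4 19/3
After step 2:
  65/18 949/240 157/36
  1129/240 493/100 331/60
  95/18 1369/240 217/36
After step 3:
  4417/1080 60683/14400 9959/2160
  66683/14400 29771/6000 1172/225
  5647/1080 78983/14400 12419/2160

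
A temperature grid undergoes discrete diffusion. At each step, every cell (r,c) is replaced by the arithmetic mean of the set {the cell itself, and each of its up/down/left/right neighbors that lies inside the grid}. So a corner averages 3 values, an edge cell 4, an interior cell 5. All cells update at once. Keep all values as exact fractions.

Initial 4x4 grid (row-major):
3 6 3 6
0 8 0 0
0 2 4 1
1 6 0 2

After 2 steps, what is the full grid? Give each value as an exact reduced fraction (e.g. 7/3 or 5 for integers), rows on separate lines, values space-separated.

Answer: 43/12 299/80 59/16 17/6
97/40 359/100 131/50 19/8
59/24 58/25 263/100 59/40
16/9 139/48 153/80 23/12

Derivation:
After step 1:
  3 5 15/4 3
  11/4 16/5 3 7/4
  3/4 4 7/5 7/4
  7/3 9/4 3 1
After step 2:
  43/12 299/80 59/16 17/6
  97/40 359/100 131/50 19/8
  59/24 58/25 263/100 59/40
  16/9 139/48 153/80 23/12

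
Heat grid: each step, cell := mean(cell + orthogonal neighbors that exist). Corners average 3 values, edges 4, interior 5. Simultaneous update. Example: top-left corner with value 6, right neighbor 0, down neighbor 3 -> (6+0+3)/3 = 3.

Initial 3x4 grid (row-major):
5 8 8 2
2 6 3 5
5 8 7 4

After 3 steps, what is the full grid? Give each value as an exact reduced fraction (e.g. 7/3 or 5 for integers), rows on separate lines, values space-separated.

After step 1:
  5 27/4 21/4 5
  9/2 27/5 29/5 7/2
  5 13/2 11/2 16/3
After step 2:
  65/12 28/5 57/10 55/12
  199/40 579/100 509/100 589/120
  16/3 28/5 347/60 43/9
After step 3:
  1919/360 422/75 1573/300 1823/360
  4303/800 5411/1000 16363/3000 34847/7200
  1909/360 422/75 9563/1800 5569/1080

Answer: 1919/360 422/75 1573/300 1823/360
4303/800 5411/1000 16363/3000 34847/7200
1909/360 422/75 9563/1800 5569/1080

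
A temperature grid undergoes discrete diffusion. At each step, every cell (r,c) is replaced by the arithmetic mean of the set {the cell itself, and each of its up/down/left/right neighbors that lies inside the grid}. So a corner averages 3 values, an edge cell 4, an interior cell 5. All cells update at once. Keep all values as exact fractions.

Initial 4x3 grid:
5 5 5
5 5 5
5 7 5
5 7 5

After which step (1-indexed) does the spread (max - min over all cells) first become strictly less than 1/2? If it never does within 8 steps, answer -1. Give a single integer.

Step 1: max=6, min=5, spread=1
Step 2: max=347/60, min=5, spread=47/60
Step 3: max=20581/3600, min=1017/200, spread=91/144
Step 4: max=1219199/216000, min=6173/1200, spread=108059/216000
Step 5: max=72663661/12960000, min=1242659/240000, spread=222403/518400
  -> spread < 1/2 first at step 5
Step 6: max=4328725799/777600000, min=225360643/43200000, spread=10889369/31104000
Step 7: max=258424455541/46656000000, min=13592191537/2592000000, spread=110120063/373248000
Step 8: max=15433759516319/2799360000000, min=273165327161/51840000000, spread=5462654797/22394880000

Answer: 5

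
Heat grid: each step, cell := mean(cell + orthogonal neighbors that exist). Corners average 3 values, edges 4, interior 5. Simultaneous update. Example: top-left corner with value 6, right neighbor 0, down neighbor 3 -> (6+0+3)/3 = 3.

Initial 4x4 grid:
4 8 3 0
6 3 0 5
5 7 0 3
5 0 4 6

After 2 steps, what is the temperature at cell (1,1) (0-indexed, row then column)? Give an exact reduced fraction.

Answer: 19/5

Derivation:
Step 1: cell (1,1) = 24/5
Step 2: cell (1,1) = 19/5
Full grid after step 2:
  5 361/80 727/240 89/36
  421/80 19/5 291/100 311/120
  199/48 407/100 14/5 379/120
  157/36 77/24 409/120 31/9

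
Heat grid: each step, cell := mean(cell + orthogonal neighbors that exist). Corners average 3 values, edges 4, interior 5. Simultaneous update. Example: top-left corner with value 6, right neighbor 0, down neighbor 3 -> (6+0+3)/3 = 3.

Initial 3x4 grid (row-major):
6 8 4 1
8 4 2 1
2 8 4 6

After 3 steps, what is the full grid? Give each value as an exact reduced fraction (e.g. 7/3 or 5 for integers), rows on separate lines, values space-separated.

Answer: 2545/432 7183/1440 1921/480 437/144
3959/720 6229/1200 4619/1200 4793/1440
133/24 1163/240 1547/360 95/27

Derivation:
After step 1:
  22/3 11/2 15/4 2
  5 6 3 5/2
  6 9/2 5 11/3
After step 2:
  107/18 271/48 57/16 11/4
  73/12 24/5 81/20 67/24
  31/6 43/8 97/24 67/18
After step 3:
  2545/432 7183/1440 1921/480 437/144
  3959/720 6229/1200 4619/1200 4793/1440
  133/24 1163/240 1547/360 95/27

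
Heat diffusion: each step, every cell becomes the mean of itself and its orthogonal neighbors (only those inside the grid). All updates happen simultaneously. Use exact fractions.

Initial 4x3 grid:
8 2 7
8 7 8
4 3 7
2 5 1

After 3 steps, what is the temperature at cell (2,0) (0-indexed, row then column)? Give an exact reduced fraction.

Answer: 8407/1800

Derivation:
Step 1: cell (2,0) = 17/4
Step 2: cell (2,0) = 149/30
Step 3: cell (2,0) = 8407/1800
Full grid after step 3:
  1063/180 22079/3600 3229/540
  1727/300 4193/750 21299/3600
  8407/1800 10003/2000 17689/3600
  9007/2160 6399/1600 9587/2160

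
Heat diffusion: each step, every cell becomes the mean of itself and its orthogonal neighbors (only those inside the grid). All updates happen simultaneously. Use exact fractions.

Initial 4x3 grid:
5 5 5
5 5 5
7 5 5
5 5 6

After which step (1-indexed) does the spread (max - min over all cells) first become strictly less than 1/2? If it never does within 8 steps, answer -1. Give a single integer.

Answer: 3

Derivation:
Step 1: max=17/3, min=5, spread=2/3
Step 2: max=331/60, min=5, spread=31/60
Step 3: max=11809/2160, min=241/48, spread=241/540
  -> spread < 1/2 first at step 3
Step 4: max=700163/129600, min=36551/7200, spread=8449/25920
Step 5: max=41814757/7776000, min=1101977/216000, spread=428717/1555200
Step 6: max=2494306943/466560000, min=33257819/6480000, spread=3989759/18662400
Step 7: max=149126428837/27993600000, min=1001411273/194400000, spread=196928221/1119744000
Step 8: max=8917708854383/1679616000000, min=30145533191/5832000000, spread=1886362363/13436928000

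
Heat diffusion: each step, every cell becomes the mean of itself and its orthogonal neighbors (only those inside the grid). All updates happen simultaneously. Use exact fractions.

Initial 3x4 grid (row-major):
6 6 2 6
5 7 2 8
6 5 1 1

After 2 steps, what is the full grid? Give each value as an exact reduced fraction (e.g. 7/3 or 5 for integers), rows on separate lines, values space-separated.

After step 1:
  17/3 21/4 4 16/3
  6 5 4 17/4
  16/3 19/4 9/4 10/3
After step 2:
  203/36 239/48 223/48 163/36
  11/2 5 39/10 203/48
  193/36 13/3 43/12 59/18

Answer: 203/36 239/48 223/48 163/36
11/2 5 39/10 203/48
193/36 13/3 43/12 59/18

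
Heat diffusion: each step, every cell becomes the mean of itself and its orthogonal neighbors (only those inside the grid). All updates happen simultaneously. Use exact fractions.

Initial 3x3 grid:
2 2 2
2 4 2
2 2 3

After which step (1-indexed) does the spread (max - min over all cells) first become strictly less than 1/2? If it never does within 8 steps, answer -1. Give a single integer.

Step 1: max=11/4, min=2, spread=3/4
Step 2: max=47/18, min=89/40, spread=139/360
  -> spread < 1/2 first at step 2
Step 3: max=35923/14400, min=407/180, spread=1121/4800
Step 4: max=160709/64800, min=336301/144000, spread=187471/1296000
Step 5: max=9459223/3888000, min=1515683/648000, spread=2921/31104
Step 6: max=567122381/233280000, min=91956751/38880000, spread=24611/373248
Step 7: max=33806740207/13996800000, min=5526472847/2332800000, spread=207329/4478976
Step 8: max=2024844139829/839808000000, min=332925494659/139968000000, spread=1746635/53747712

Answer: 2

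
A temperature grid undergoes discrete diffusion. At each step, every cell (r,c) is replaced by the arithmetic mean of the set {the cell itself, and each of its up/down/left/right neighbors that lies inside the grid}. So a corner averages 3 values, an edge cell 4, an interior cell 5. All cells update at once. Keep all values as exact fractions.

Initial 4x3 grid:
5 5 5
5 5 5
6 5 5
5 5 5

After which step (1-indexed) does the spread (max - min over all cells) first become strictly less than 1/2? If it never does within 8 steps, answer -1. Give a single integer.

Step 1: max=16/3, min=5, spread=1/3
  -> spread < 1/2 first at step 1
Step 2: max=631/120, min=5, spread=31/120
Step 3: max=5611/1080, min=5, spread=211/1080
Step 4: max=556897/108000, min=9047/1800, spread=14077/108000
Step 5: max=5000407/972000, min=543683/108000, spread=5363/48600
Step 6: max=149540809/29160000, min=302869/60000, spread=93859/1166400
Step 7: max=8958274481/1749600000, min=491336467/97200000, spread=4568723/69984000
Step 8: max=536660435629/104976000000, min=14761618889/2916000000, spread=8387449/167961600

Answer: 1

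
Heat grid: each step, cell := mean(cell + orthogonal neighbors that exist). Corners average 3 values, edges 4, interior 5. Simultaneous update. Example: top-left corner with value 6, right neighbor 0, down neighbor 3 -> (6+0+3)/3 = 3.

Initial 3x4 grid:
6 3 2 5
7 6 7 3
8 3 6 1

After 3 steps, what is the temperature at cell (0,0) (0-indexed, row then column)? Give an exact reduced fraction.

Answer: 11537/2160

Derivation:
Step 1: cell (0,0) = 16/3
Step 2: cell (0,0) = 49/9
Step 3: cell (0,0) = 11537/2160
Full grid after step 3:
  11537/2160 887/180 311/72 4279/1080
  16403/2880 247/48 2689/600 181/45
  461/80 427/80 655/144 2207/540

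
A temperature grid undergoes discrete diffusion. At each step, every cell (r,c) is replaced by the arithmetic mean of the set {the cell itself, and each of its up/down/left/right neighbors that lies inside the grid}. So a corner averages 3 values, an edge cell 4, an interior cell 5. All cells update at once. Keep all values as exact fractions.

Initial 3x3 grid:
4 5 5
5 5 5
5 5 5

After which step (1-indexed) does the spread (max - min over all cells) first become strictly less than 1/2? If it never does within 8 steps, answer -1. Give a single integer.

Step 1: max=5, min=14/3, spread=1/3
  -> spread < 1/2 first at step 1
Step 2: max=5, min=85/18, spread=5/18
Step 3: max=5, min=1039/216, spread=41/216
Step 4: max=1789/360, min=62669/12960, spread=347/2592
Step 5: max=17843/3600, min=3781063/777600, spread=2921/31104
Step 6: max=2134517/432000, min=227451461/46656000, spread=24611/373248
Step 7: max=47943259/9720000, min=13678077967/2799360000, spread=207329/4478976
Step 8: max=2553198401/518400000, min=821778047549/167961600000, spread=1746635/53747712

Answer: 1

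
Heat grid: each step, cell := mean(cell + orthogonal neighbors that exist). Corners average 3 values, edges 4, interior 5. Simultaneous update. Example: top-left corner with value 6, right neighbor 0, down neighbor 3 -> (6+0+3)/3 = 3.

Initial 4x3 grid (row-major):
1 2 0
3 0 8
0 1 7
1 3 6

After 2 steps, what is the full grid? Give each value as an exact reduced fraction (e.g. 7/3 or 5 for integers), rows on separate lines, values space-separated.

After step 1:
  2 3/4 10/3
  1 14/5 15/4
  5/4 11/5 11/2
  4/3 11/4 16/3
After step 2:
  5/4 533/240 47/18
  141/80 21/10 923/240
  347/240 29/10 1007/240
  16/9 697/240 163/36

Answer: 5/4 533/240 47/18
141/80 21/10 923/240
347/240 29/10 1007/240
16/9 697/240 163/36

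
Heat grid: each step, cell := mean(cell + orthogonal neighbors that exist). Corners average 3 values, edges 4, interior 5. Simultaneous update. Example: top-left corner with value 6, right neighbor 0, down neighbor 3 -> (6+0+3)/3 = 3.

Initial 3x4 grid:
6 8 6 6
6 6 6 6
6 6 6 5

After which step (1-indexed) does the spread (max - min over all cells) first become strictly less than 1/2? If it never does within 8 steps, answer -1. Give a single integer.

Answer: 4

Derivation:
Step 1: max=20/3, min=17/3, spread=1
Step 2: max=391/60, min=103/18, spread=143/180
Step 3: max=3451/540, min=1255/216, spread=209/360
Step 4: max=102241/16200, min=763283/129600, spread=3643/8640
  -> spread < 1/2 first at step 4
Step 5: max=6102149/972000, min=46140607/7776000, spread=178439/518400
Step 6: max=363831451/58320000, min=2787977633/466560000, spread=1635653/6220800
Step 7: max=10871266567/1749600000, min=168030459547/27993600000, spread=78797407/373248000
Step 8: max=81240830791/13122000000, min=10120580045873/1679616000000, spread=741990121/4478976000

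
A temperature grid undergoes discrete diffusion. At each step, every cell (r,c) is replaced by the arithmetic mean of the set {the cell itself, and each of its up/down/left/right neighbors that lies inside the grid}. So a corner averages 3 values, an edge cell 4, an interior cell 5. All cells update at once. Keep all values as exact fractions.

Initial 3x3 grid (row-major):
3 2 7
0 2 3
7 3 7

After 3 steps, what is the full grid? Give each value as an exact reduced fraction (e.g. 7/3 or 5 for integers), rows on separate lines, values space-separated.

After step 1:
  5/3 7/2 4
  3 2 19/4
  10/3 19/4 13/3
After step 2:
  49/18 67/24 49/12
  5/2 18/5 181/48
  133/36 173/48 83/18
After step 3:
  577/216 4751/1440 511/144
  751/240 244/75 11567/2880
  1411/432 11167/2880 863/216

Answer: 577/216 4751/1440 511/144
751/240 244/75 11567/2880
1411/432 11167/2880 863/216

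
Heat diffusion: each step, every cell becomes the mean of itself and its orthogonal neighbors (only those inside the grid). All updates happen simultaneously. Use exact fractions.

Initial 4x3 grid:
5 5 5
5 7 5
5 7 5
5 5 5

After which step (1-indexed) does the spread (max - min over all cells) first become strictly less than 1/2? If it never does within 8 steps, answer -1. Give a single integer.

Answer: 2

Derivation:
Step 1: max=29/5, min=5, spread=4/5
Step 2: max=281/50, min=213/40, spread=59/200
  -> spread < 1/2 first at step 2
Step 3: max=5493/1000, min=1933/360, spread=139/1125
Step 4: max=327787/60000, min=778853/144000, spread=39179/720000
Step 5: max=19605233/3600000, min=7027723/1296000, spread=377011/16200000
Step 6: max=1175060947/216000000, min=2814270893/518400000, spread=29376899/2592000000
Step 7: max=70465105673/12960000000, min=168958028887/31104000000, spread=791123641/155520000000
Step 8: max=4226952132907/777600000000, min=10140049510133/1866240000000, spread=23178044219/9331200000000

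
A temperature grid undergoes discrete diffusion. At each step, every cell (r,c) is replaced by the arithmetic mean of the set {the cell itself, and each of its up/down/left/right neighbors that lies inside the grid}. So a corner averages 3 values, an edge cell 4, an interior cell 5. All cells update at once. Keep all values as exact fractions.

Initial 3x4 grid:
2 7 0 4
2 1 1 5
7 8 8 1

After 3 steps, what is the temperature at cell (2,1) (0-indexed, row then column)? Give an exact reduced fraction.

Step 1: cell (2,1) = 6
Step 2: cell (2,1) = 599/120
Step 3: cell (2,1) = 8137/1800
Full grid after step 3:
  3719/1080 11549/3600 3733/1200 439/144
  7037/1800 5801/1500 21409/6000 49151/14400
  5009/1080 8137/1800 1903/450 1709/432

Answer: 8137/1800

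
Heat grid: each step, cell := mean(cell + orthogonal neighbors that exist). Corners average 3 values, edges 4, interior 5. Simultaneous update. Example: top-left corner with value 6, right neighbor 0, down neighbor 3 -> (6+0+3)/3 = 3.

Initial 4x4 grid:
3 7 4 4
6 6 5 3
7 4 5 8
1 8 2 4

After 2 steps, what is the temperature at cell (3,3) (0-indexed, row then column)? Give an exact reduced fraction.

Step 1: cell (3,3) = 14/3
Step 2: cell (3,3) = 173/36
Full grid after step 2:
  95/18 157/30 137/30 41/9
  157/30 267/50 5 137/30
  16/3 493/100 503/100 73/15
  163/36 119/24 539/120 173/36

Answer: 173/36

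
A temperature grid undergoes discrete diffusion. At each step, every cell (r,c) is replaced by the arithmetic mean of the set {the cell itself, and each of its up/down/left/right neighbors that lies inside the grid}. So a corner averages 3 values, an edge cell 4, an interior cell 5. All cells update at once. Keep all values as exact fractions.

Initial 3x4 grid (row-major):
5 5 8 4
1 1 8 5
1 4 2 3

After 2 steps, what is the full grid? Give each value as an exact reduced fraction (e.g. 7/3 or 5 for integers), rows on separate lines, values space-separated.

After step 1:
  11/3 19/4 25/4 17/3
  2 19/5 24/5 5
  2 2 17/4 10/3
After step 2:
  125/36 277/60 161/30 203/36
  43/15 347/100 241/50 47/10
  2 241/80 863/240 151/36

Answer: 125/36 277/60 161/30 203/36
43/15 347/100 241/50 47/10
2 241/80 863/240 151/36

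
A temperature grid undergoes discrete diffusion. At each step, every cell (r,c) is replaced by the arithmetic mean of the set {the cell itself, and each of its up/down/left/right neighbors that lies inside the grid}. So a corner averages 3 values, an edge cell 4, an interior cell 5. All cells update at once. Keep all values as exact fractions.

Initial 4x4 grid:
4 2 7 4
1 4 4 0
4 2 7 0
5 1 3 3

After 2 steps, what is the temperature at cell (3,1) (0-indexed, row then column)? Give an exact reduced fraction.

Answer: 791/240

Derivation:
Step 1: cell (3,1) = 11/4
Step 2: cell (3,1) = 791/240
Full grid after step 2:
  59/18 403/120 497/120 119/36
  671/240 181/50 329/100 377/120
  791/240 303/100 86/25 97/40
  109/36 791/240 229/80 8/3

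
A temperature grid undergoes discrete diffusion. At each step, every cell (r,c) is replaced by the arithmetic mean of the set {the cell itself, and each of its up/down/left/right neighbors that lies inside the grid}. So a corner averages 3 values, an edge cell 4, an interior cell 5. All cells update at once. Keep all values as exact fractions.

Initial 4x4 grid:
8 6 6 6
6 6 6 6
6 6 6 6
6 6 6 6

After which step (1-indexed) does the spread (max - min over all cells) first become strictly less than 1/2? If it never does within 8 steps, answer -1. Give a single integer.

Answer: 3

Derivation:
Step 1: max=20/3, min=6, spread=2/3
Step 2: max=59/9, min=6, spread=5/9
Step 3: max=689/108, min=6, spread=41/108
  -> spread < 1/2 first at step 3
Step 4: max=20483/3240, min=6, spread=1043/3240
Step 5: max=608753/97200, min=6, spread=25553/97200
Step 6: max=18167459/2916000, min=54079/9000, spread=645863/2916000
Step 7: max=542521691/87480000, min=360971/60000, spread=16225973/87480000
Step 8: max=16223877983/2624400000, min=162701/27000, spread=409340783/2624400000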